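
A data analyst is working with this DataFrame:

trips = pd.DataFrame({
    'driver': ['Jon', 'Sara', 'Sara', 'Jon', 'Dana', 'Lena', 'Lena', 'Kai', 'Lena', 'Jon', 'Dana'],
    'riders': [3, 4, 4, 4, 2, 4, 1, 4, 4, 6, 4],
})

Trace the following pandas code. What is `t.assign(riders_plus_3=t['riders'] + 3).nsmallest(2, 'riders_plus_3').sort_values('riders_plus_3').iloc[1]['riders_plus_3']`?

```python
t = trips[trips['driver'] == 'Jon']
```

7

filter rows where driver == 'Jon':
  driver  riders
0    Jon       3
3    Jon       4
9    Jon       6
add column riders_plus_3 = t['riders'] + 3:
  driver  riders  riders_plus_3
0    Jon       3              6
3    Jon       4              7
9    Jon       6              9
take 2 rows with smallest riders_plus_3:
  driver  riders  riders_plus_3
0    Jon       3              6
3    Jon       4              7
sort by riders_plus_3:
  driver  riders  riders_plus_3
0    Jon       3              6
3    Jon       4              7
value at position 1, column 'riders_plus_3' → 7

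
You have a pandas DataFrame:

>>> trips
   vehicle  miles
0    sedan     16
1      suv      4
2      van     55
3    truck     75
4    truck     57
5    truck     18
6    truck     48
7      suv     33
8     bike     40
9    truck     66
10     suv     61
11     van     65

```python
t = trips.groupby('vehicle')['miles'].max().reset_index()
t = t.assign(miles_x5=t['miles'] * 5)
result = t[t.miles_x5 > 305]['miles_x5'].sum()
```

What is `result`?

group by vehicle, max of miles:
vehicle
bike     40
sedan    16
suv      61
truck    75
van      65
Name: miles, dtype: int64
reset_index():
  vehicle  miles
0    bike     40
1   sedan     16
2     suv     61
3   truck     75
4     van     65
add column miles_x5 = t['miles'] * 5:
  vehicle  miles  miles_x5
0    bike     40       200
1   sedan     16        80
2     suv     61       305
3   truck     75       375
4     van     65       325
filter rows where miles_x5 > 305:
  vehicle  miles  miles_x5
3   truck     75       375
4     van     65       325
Then the sum of column 'miles_x5': 700

700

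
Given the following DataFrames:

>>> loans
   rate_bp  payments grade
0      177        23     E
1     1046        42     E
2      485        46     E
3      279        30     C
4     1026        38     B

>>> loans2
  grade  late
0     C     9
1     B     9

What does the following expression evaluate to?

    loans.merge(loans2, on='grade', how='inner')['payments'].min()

merge on 'grade' (how='inner') → 2 rows:
   rate_bp  payments grade  late
0      279        30     C     9
1     1026        38     B     9
Then the min of column 'payments': 30

30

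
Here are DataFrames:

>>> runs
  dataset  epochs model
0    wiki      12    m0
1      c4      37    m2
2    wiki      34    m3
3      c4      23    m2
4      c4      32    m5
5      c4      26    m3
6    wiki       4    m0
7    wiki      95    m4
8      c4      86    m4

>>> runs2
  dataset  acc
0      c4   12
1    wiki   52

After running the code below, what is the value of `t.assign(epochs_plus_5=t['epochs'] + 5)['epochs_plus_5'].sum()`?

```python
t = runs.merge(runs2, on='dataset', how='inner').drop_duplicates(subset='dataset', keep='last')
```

191

merge on 'dataset' (how='inner') → 9 rows:
  dataset  epochs model  acc
0    wiki      12    m0   52
1      c4      37    m2   12
2    wiki      34    m3   52
3      c4      23    m2   12
4      c4      32    m5   12
5      c4      26    m3   12
6    wiki       4    m0   52
7    wiki      95    m4   52
8      c4      86    m4   12
drop duplicate dataset (keep=last):
  dataset  epochs model  acc
7    wiki      95    m4   52
8      c4      86    m4   12
add column epochs_plus_5 = t['epochs'] + 5:
  dataset  epochs model  acc  epochs_plus_5
7    wiki      95    m4   52            100
8      c4      86    m4   12             91
The sum of column 'epochs_plus_5' is 191.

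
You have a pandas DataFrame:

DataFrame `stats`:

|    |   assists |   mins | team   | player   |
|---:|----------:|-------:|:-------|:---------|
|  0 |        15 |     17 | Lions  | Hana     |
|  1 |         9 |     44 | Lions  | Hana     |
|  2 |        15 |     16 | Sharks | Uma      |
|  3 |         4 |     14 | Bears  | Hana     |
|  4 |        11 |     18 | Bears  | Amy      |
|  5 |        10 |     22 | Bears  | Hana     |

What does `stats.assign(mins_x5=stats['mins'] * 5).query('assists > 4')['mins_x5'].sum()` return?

add column mins_x5 = stats['mins'] * 5:
   assists  mins    team player  mins_x5
0       15    17   Lions   Hana       85
1        9    44   Lions   Hana      220
2       15    16  Sharks    Uma       80
3        4    14   Bears   Hana       70
4       11    18   Bears    Amy       90
5       10    22   Bears   Hana      110
filter rows where assists > 4:
   assists  mins    team player  mins_x5
0       15    17   Lions   Hana       85
1        9    44   Lions   Hana      220
2       15    16  Sharks    Uma       80
4       11    18   Bears    Amy       90
5       10    22   Bears   Hana      110

585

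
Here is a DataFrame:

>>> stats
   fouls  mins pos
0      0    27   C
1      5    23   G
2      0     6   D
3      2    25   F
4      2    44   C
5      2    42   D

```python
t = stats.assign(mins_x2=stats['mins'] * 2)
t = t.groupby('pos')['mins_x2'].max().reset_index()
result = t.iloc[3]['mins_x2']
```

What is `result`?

add column mins_x2 = stats['mins'] * 2:
   fouls  mins pos  mins_x2
0      0    27   C       54
1      5    23   G       46
2      0     6   D       12
3      2    25   F       50
4      2    44   C       88
5      2    42   D       84
group by pos, max of mins_x2:
pos
C    88
D    84
F    50
G    46
Name: mins_x2, dtype: int64
reset_index():
  pos  mins_x2
0   C       88
1   D       84
2   F       50
3   G       46

46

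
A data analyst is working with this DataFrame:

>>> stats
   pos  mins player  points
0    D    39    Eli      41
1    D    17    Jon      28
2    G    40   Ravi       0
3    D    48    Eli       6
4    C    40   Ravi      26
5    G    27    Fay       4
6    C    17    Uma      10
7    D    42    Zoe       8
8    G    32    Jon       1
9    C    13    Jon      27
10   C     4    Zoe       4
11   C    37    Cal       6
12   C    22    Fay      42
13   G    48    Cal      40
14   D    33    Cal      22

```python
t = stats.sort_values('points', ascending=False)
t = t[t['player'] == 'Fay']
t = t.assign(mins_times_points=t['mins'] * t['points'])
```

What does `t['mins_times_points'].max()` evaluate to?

924

sort by points descending:
   pos  mins player  points
12   C    22    Fay      42
0    D    39    Eli      41
13   G    48    Cal      40
1    D    17    Jon      28
9    C    13    Jon      27
4    C    40   Ravi      26
14   D    33    Cal      22
6    C    17    Uma      10
7    D    42    Zoe       8
3    D    48    Eli       6
11   C    37    Cal       6
5    G    27    Fay       4
10   C     4    Zoe       4
8    G    32    Jon       1
2    G    40   Ravi       0
filter rows where player == 'Fay':
   pos  mins player  points
12   C    22    Fay      42
5    G    27    Fay       4
add column mins_times_points = t['mins'] * t['points']:
   pos  mins player  points  mins_times_points
12   C    22    Fay      42                924
5    G    27    Fay       4                108
Finally, max of column 'mins_times_points' = 924.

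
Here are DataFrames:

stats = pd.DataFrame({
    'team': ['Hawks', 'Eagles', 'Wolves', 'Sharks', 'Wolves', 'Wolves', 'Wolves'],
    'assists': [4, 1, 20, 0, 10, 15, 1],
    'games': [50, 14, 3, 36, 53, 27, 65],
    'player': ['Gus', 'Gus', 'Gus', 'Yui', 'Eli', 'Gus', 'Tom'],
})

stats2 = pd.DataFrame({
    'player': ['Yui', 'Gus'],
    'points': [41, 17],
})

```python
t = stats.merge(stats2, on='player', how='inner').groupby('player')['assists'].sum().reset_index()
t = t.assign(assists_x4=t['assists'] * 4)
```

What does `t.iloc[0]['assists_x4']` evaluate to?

160

merge on 'player' (how='inner') → 5 rows:
     team  assists  games player  points
0   Hawks        4     50    Gus      17
1  Eagles        1     14    Gus      17
2  Wolves       20      3    Gus      17
3  Sharks        0     36    Yui      41
4  Wolves       15     27    Gus      17
group by player, sum of assists:
player
Gus    40
Yui     0
Name: assists, dtype: int64
reset_index():
  player  assists
0    Gus       40
1    Yui        0
add column assists_x4 = t['assists'] * 4:
  player  assists  assists_x4
0    Gus       40         160
1    Yui        0           0
Reading off the value at position 0, column 'assists_x4', we get 160.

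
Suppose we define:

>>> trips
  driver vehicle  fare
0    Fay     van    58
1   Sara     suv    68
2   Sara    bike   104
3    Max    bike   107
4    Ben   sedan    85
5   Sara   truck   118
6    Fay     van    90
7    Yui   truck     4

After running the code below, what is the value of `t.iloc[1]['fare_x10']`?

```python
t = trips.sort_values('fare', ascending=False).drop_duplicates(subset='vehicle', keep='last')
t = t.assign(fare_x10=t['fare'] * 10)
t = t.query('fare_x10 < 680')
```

40

sort by fare descending:
  driver vehicle  fare
5   Sara   truck   118
3    Max    bike   107
2   Sara    bike   104
6    Fay     van    90
4    Ben   sedan    85
1   Sara     suv    68
0    Fay     van    58
7    Yui   truck     4
drop duplicate vehicle (keep=last):
  driver vehicle  fare
2   Sara    bike   104
4    Ben   sedan    85
1   Sara     suv    68
0    Fay     van    58
7    Yui   truck     4
add column fare_x10 = t['fare'] * 10:
  driver vehicle  fare  fare_x10
2   Sara    bike   104      1040
4    Ben   sedan    85       850
1   Sara     suv    68       680
0    Fay     van    58       580
7    Yui   truck     4        40
filter rows where fare_x10 < 680:
  driver vehicle  fare  fare_x10
0    Fay     van    58       580
7    Yui   truck     4        40
Hence 40.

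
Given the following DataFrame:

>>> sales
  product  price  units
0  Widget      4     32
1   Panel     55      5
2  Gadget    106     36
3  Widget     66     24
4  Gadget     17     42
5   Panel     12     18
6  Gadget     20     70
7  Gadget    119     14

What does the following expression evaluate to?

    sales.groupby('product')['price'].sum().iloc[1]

group by product, sum of price:
product
Gadget    262
Panel      67
Widget     70
Name: price, dtype: int64
value at position 1 → 67

67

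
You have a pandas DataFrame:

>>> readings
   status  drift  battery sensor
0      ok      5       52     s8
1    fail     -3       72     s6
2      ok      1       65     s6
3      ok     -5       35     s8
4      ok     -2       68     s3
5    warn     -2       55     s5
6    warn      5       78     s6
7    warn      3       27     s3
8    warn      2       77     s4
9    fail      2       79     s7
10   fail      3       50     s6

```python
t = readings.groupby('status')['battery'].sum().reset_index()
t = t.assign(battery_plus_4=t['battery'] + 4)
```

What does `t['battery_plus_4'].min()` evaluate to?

group by status, sum of battery:
status
fail    201
ok      220
warn    237
Name: battery, dtype: int64
reset_index():
  status  battery
0   fail      201
1     ok      220
2   warn      237
add column battery_plus_4 = t['battery'] + 4:
  status  battery  battery_plus_4
0   fail      201             205
1     ok      220             224
2   warn      237             241
The min of column 'battery_plus_4' is 205.

205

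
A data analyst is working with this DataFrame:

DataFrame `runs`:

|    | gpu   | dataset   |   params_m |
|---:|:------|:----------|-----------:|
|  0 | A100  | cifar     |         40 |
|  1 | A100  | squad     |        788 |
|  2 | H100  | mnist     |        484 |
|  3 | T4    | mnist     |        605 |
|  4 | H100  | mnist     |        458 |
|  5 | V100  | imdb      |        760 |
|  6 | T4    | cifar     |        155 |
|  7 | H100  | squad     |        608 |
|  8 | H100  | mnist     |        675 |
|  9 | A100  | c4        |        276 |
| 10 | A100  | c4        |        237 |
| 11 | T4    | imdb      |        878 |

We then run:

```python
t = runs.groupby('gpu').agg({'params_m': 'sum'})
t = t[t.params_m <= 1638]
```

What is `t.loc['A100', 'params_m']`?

1341

group by gpu, sum of params_m:
      params_m
gpu           
A100      1341
H100      2225
T4        1638
V100       760
filter rows where params_m <= 1638:
      params_m
gpu           
A100      1341
T4        1638
V100       760
Then the value at row 'A100', column 'params_m': 1341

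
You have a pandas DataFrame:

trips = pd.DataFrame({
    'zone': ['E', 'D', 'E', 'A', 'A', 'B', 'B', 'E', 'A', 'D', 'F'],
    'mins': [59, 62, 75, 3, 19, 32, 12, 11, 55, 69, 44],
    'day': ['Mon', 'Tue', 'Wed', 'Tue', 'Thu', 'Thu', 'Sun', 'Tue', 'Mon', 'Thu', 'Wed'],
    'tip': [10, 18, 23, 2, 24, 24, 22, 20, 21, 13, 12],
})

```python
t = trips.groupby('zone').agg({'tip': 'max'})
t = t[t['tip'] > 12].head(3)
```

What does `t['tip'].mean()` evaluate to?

group by zone, max of tip:
      tip
zone     
A      24
B      24
D      18
E      23
F      12
filter rows where tip > 12:
      tip
zone     
A      24
B      24
D      18
E      23
take first 3 rows:
      tip
zone     
A      24
B      24
D      18
Reading off the mean of column 'tip', we get 22.0.

22.0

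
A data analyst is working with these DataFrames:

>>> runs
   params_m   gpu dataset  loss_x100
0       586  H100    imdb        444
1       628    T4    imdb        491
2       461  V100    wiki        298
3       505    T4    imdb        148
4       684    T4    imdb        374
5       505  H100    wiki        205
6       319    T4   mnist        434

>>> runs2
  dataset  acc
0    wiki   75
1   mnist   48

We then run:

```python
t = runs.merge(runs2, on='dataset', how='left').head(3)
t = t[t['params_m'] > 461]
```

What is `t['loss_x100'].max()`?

merge on 'dataset' (how='left') → 7 rows:
   params_m   gpu dataset  loss_x100   acc
0       586  H100    imdb        444   NaN
1       628    T4    imdb        491   NaN
2       461  V100    wiki        298  75.0
3       505    T4    imdb        148   NaN
4       684    T4    imdb        374   NaN
5       505  H100    wiki        205  75.0
6       319    T4   mnist        434  48.0
take first 3 rows:
   params_m   gpu dataset  loss_x100   acc
0       586  H100    imdb        444   NaN
1       628    T4    imdb        491   NaN
2       461  V100    wiki        298  75.0
filter rows where params_m > 461:
   params_m   gpu dataset  loss_x100  acc
0       586  H100    imdb        444  NaN
1       628    T4    imdb        491  NaN
Reading off the max of column 'loss_x100', we get 491.

491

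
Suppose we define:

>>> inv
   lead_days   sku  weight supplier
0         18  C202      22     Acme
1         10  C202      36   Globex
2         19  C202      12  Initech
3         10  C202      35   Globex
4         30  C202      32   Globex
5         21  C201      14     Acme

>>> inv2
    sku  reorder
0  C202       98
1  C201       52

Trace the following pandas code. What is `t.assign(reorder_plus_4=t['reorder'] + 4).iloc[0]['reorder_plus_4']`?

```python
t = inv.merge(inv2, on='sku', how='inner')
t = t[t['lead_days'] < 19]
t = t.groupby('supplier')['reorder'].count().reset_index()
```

merge on 'sku' (how='inner') → 6 rows:
   lead_days   sku  weight supplier  reorder
0         18  C202      22     Acme       98
1         10  C202      36   Globex       98
2         19  C202      12  Initech       98
3         10  C202      35   Globex       98
4         30  C202      32   Globex       98
5         21  C201      14     Acme       52
filter rows where lead_days < 19:
   lead_days   sku  weight supplier  reorder
0         18  C202      22     Acme       98
1         10  C202      36   Globex       98
3         10  C202      35   Globex       98
group by supplier, count of reorder:
supplier
Acme      1
Globex    2
Name: reorder, dtype: int64
reset_index():
  supplier  reorder
0     Acme        1
1   Globex        2
add column reorder_plus_4 = t['reorder'] + 4:
  supplier  reorder  reorder_plus_4
0     Acme        1               5
1   Globex        2               6
So iloc[0]['reorder_plus_4'] = 5.

5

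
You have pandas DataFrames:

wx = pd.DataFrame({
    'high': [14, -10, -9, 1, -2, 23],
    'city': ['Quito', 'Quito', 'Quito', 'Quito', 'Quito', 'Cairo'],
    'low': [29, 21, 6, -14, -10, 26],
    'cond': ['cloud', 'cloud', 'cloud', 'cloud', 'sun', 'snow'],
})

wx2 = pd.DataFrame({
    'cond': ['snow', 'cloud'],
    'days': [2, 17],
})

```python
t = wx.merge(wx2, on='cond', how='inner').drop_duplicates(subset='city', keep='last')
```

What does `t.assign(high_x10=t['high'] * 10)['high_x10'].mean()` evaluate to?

merge on 'cond' (how='inner') → 5 rows:
   high   city  low   cond  days
0    14  Quito   29  cloud    17
1   -10  Quito   21  cloud    17
2    -9  Quito    6  cloud    17
3     1  Quito  -14  cloud    17
4    23  Cairo   26   snow     2
drop duplicate city (keep=last):
   high   city  low   cond  days
3     1  Quito  -14  cloud    17
4    23  Cairo   26   snow     2
add column high_x10 = t['high'] * 10:
   high   city  low   cond  days  high_x10
3     1  Quito  -14  cloud    17        10
4    23  Cairo   26   snow     2       230
Taking the mean of column 'high_x10' gives 120.0.

120.0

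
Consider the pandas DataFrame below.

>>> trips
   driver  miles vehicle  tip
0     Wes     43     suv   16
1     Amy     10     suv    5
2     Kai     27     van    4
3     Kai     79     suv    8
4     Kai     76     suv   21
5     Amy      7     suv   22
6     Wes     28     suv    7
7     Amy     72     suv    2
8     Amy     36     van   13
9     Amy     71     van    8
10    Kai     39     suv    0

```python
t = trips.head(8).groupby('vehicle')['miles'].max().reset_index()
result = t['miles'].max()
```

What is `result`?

take first 8 rows:
  driver  miles vehicle  tip
0    Wes     43     suv   16
1    Amy     10     suv    5
2    Kai     27     van    4
3    Kai     79     suv    8
4    Kai     76     suv   21
5    Amy      7     suv   22
6    Wes     28     suv    7
7    Amy     72     suv    2
group by vehicle, max of miles:
vehicle
suv    79
van    27
Name: miles, dtype: int64
reset_index():
  vehicle  miles
0     suv     79
1     van     27
Then the max of column 'miles': 79

79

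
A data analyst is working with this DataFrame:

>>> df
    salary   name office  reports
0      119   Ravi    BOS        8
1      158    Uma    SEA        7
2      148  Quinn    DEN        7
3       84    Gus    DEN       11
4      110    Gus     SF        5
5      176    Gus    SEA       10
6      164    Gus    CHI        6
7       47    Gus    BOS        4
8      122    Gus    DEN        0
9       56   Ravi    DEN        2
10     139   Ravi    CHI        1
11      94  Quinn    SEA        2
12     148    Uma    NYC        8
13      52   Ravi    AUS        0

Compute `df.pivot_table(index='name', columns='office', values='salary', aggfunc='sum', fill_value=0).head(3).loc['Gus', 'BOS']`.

pivot: rows=name, cols=office, sum(salary):
office  AUS  BOS  CHI  DEN  NYC  SEA   SF
name                                     
Gus       0   47  164  206    0  176  110
Quinn     0    0    0  148    0   94    0
Ravi     52  119  139   56    0    0    0
Uma       0    0    0    0  148  158    0
take first 3 rows:
office  AUS  BOS  CHI  DEN  NYC  SEA   SF
name                                     
Gus       0   47  164  206    0  176  110
Quinn     0    0    0  148    0   94    0
Ravi     52  119  139   56    0    0    0
Taking the value at row 'Gus', column 'BOS' gives 47.

47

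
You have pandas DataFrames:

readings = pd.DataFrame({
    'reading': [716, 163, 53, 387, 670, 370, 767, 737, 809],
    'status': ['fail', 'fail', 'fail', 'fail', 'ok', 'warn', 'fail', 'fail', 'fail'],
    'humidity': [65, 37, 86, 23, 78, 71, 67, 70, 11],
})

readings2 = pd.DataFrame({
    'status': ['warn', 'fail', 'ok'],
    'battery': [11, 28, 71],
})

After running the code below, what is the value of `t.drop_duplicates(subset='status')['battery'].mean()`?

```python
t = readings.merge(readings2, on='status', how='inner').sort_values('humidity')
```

36.6666666667

merge on 'status' (how='inner') → 9 rows:
   reading status  humidity  battery
0      716   fail        65       28
1      163   fail        37       28
2       53   fail        86       28
3      387   fail        23       28
4      670     ok        78       71
5      370   warn        71       11
6      767   fail        67       28
7      737   fail        70       28
8      809   fail        11       28
sort by humidity:
   reading status  humidity  battery
8      809   fail        11       28
3      387   fail        23       28
1      163   fail        37       28
0      716   fail        65       28
6      767   fail        67       28
7      737   fail        70       28
5      370   warn        71       11
4      670     ok        78       71
2       53   fail        86       28
drop duplicate status (keep=first):
   reading status  humidity  battery
8      809   fail        11       28
5      370   warn        71       11
4      670     ok        78       71
Taking the mean of column 'battery' gives 36.6666666667.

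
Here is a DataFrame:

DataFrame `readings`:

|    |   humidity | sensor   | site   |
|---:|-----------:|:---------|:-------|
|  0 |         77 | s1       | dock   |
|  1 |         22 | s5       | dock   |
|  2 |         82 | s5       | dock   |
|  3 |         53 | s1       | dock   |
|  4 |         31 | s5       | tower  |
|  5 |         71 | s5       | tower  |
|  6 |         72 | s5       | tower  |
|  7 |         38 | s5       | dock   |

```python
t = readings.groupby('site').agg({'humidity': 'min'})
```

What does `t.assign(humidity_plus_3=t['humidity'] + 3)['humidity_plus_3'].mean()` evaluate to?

group by site, min of humidity:
       humidity
site           
dock         22
tower        31
add column humidity_plus_3 = t['humidity'] + 3:
       humidity  humidity_plus_3
site                            
dock         22               25
tower        31               34
Hence 29.5.

29.5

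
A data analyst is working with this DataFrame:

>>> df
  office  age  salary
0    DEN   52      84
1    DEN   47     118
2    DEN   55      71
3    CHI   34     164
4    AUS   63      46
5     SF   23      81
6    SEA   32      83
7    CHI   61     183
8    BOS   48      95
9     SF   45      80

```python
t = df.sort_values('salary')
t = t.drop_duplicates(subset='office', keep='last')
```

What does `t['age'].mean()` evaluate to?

sort by salary:
  office  age  salary
4    AUS   63      46
2    DEN   55      71
9     SF   45      80
5     SF   23      81
6    SEA   32      83
0    DEN   52      84
8    BOS   48      95
1    DEN   47     118
3    CHI   34     164
7    CHI   61     183
drop duplicate office (keep=last):
  office  age  salary
4    AUS   63      46
5     SF   23      81
6    SEA   32      83
8    BOS   48      95
1    DEN   47     118
7    CHI   61     183
Reading off the mean of column 'age', we get 45.6666666667.

45.6666666667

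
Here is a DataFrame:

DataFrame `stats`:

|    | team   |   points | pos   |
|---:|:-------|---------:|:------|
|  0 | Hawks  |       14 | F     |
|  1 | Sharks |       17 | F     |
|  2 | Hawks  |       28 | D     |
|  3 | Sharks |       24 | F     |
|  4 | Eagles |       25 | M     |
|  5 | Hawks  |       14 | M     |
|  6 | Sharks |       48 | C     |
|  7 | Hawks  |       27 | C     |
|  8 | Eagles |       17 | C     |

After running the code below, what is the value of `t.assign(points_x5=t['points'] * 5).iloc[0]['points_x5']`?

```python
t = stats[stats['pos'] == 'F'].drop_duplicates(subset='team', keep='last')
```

70

filter rows where pos == 'F':
     team  points pos
0   Hawks      14   F
1  Sharks      17   F
3  Sharks      24   F
drop duplicate team (keep=last):
     team  points pos
0   Hawks      14   F
3  Sharks      24   F
add column points_x5 = t['points'] * 5:
     team  points pos  points_x5
0   Hawks      14   F         70
3  Sharks      24   F        120
So iloc[0]['points_x5'] = 70.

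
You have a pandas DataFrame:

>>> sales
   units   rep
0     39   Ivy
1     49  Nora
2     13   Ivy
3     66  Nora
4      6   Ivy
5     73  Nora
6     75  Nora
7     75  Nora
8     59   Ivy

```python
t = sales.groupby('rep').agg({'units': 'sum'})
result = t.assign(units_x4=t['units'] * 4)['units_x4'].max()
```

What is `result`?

1352

group by rep, sum of units:
      units
rep        
Ivy     117
Nora    338
add column units_x4 = t['units'] * 4:
      units  units_x4
rep                  
Ivy     117       468
Nora    338      1352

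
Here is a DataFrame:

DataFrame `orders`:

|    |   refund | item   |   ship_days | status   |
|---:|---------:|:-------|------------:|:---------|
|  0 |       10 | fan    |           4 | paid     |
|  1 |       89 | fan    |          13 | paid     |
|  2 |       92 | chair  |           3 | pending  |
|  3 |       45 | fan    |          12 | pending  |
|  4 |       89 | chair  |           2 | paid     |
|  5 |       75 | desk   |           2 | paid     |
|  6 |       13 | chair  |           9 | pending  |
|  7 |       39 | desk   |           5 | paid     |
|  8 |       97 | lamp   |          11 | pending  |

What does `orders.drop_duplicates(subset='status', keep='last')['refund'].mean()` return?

68.0

drop duplicate status (keep=last):
   refund  item  ship_days   status
7      39  desk          5     paid
8      97  lamp         11  pending
Hence 68.0.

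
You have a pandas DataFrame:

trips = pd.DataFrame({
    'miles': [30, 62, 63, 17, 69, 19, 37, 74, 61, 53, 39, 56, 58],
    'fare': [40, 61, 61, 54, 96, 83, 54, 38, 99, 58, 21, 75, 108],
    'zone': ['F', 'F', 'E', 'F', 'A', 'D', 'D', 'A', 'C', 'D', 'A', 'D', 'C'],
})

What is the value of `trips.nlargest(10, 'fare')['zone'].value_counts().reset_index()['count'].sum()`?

10

take 10 rows with largest fare:
    miles  fare zone
12     58   108    C
8      61    99    C
4      69    96    A
5      19    83    D
11     56    75    D
1      62    61    F
2      63    61    E
9      53    58    D
3      17    54    F
6      37    54    D
value_counts of zone:
zone
D    4
C    2
F    2
A    1
E    1
Name: count, dtype: int64
reset_index():
  zone  count
0    D      4
1    C      2
2    F      2
3    A      1
4    E      1
Reading off the sum of column 'count', we get 10.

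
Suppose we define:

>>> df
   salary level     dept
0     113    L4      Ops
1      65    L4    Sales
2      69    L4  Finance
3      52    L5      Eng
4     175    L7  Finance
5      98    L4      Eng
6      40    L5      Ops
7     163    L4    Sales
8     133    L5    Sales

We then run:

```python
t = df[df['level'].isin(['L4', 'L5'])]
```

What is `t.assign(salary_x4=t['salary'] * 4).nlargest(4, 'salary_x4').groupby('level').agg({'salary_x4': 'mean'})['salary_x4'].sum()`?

1030.66666667

filter rows where level in ['L4', 'L5']:
   salary level     dept
0     113    L4      Ops
1      65    L4    Sales
2      69    L4  Finance
3      52    L5      Eng
5      98    L4      Eng
6      40    L5      Ops
7     163    L4    Sales
8     133    L5    Sales
add column salary_x4 = t['salary'] * 4:
   salary level     dept  salary_x4
0     113    L4      Ops        452
1      65    L4    Sales        260
2      69    L4  Finance        276
3      52    L5      Eng        208
5      98    L4      Eng        392
6      40    L5      Ops        160
7     163    L4    Sales        652
8     133    L5    Sales        532
take 4 rows with largest salary_x4:
   salary level   dept  salary_x4
7     163    L4  Sales        652
8     133    L5  Sales        532
0     113    L4    Ops        452
5      98    L4    Eng        392
group by level, mean of salary_x4:
        salary_x4
level            
L4     498.666667
L5     532.000000
Reading off the sum of column 'salary_x4', we get 1030.66666667.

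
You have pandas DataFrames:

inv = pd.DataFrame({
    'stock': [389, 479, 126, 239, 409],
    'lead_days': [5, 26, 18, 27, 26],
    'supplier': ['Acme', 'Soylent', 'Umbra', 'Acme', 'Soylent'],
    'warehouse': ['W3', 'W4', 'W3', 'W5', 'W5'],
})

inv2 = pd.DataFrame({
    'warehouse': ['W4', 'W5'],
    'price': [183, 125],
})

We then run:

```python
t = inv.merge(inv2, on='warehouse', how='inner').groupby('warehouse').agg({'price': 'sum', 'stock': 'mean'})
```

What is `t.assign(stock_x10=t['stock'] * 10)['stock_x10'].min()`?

3240.0

merge on 'warehouse' (how='inner') → 3 rows:
   stock  lead_days supplier warehouse  price
0    479         26  Soylent        W4    183
1    239         27     Acme        W5    125
2    409         26  Soylent        W5    125
group by warehouse: sum(price), mean(stock):
           price  stock
warehouse              
W4           183  479.0
W5           250  324.0
add column stock_x10 = t['stock'] * 10:
           price  stock  stock_x10
warehouse                         
W4           183  479.0     4790.0
W5           250  324.0     3240.0
So min() = 3240.0.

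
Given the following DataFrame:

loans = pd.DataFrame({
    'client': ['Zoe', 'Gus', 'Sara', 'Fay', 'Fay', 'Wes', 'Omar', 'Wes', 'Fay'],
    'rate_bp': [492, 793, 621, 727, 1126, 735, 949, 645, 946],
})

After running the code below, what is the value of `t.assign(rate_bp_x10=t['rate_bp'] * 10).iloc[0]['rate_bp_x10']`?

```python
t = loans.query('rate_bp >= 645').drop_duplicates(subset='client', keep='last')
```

7930

filter rows where rate_bp >= 645:
  client  rate_bp
1    Gus      793
3    Fay      727
4    Fay     1126
5    Wes      735
6   Omar      949
7    Wes      645
8    Fay      946
drop duplicate client (keep=last):
  client  rate_bp
1    Gus      793
6   Omar      949
7    Wes      645
8    Fay      946
add column rate_bp_x10 = t['rate_bp'] * 10:
  client  rate_bp  rate_bp_x10
1    Gus      793         7930
6   Omar      949         9490
7    Wes      645         6450
8    Fay      946         9460
Reading off the value at position 0, column 'rate_bp_x10', we get 7930.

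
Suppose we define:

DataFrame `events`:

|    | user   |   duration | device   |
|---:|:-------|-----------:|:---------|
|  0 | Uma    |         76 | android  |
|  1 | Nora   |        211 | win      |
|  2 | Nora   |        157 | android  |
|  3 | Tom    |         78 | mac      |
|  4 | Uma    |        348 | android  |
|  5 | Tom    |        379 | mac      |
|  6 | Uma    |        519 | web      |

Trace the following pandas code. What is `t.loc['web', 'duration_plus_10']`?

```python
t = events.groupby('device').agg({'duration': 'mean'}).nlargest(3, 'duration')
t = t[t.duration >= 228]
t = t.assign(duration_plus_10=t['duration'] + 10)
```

group by device, mean of duration:
           duration
device             
android  193.666667
mac      228.500000
web      519.000000
win      211.000000
take 3 rows with largest duration:
        duration
device          
web        519.0
mac        228.5
win        211.0
filter rows where duration >= 228:
        duration
device          
web        519.0
mac        228.5
add column duration_plus_10 = t['duration'] + 10:
        duration  duration_plus_10
device                            
web        519.0             529.0
mac        228.5             238.5
So loc['web', 'duration_plus_10'] = 529.0.

529.0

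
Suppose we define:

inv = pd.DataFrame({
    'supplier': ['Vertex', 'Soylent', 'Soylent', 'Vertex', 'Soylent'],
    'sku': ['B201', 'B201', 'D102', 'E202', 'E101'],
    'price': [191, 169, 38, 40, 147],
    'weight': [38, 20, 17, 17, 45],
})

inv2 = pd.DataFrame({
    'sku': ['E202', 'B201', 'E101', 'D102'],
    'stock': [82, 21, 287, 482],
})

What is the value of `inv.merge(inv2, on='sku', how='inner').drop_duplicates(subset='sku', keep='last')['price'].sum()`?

merge on 'sku' (how='inner') → 5 rows:
  supplier   sku  price  weight  stock
0   Vertex  B201    191      38     21
1  Soylent  B201    169      20     21
2  Soylent  D102     38      17    482
3   Vertex  E202     40      17     82
4  Soylent  E101    147      45    287
drop duplicate sku (keep=last):
  supplier   sku  price  weight  stock
1  Soylent  B201    169      20     21
2  Soylent  D102     38      17    482
3   Vertex  E202     40      17     82
4  Soylent  E101    147      45    287
Then the sum of column 'price': 394

394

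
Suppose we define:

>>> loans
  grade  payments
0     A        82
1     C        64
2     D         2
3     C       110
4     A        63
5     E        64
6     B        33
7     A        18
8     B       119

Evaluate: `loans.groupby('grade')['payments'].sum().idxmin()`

group by grade, sum of payments:
grade
A    163
B    152
C    174
D      2
E     64
Name: payments, dtype: int64
The label with the smallest value is D.

D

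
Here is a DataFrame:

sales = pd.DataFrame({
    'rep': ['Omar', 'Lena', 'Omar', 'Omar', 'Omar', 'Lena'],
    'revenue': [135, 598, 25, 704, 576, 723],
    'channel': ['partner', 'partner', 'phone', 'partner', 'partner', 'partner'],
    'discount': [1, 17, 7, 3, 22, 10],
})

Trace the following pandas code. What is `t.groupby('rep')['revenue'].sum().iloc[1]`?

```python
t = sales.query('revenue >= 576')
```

1280

filter rows where revenue >= 576:
    rep  revenue  channel  discount
1  Lena      598  partner        17
3  Omar      704  partner         3
4  Omar      576  partner        22
5  Lena      723  partner        10
group by rep, sum of revenue:
rep
Lena    1321
Omar    1280
Name: revenue, dtype: int64
Reading off the value at position 1, we get 1280.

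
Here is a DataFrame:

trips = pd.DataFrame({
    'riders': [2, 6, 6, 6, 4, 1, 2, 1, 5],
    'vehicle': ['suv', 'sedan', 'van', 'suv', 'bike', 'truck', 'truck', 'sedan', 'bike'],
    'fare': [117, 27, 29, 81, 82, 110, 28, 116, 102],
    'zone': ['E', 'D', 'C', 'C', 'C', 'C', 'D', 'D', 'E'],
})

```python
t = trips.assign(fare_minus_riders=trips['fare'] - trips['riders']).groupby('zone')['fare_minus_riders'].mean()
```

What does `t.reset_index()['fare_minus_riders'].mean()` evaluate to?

77.0833333333

add column fare_minus_riders = trips['fare'] - trips['riders']:
   riders vehicle  fare zone  fare_minus_riders
0       2     suv   117    E                115
1       6   sedan    27    D                 21
2       6     van    29    C                 23
3       6     suv    81    C                 75
4       4    bike    82    C                 78
5       1   truck   110    C                109
6       2   truck    28    D                 26
7       1   sedan   116    D                115
8       5    bike   102    E                 97
group by zone, mean of fare_minus_riders:
zone
C     71.25
D     54.00
E    106.00
Name: fare_minus_riders, dtype: float64
reset_index():
  zone  fare_minus_riders
0    C              71.25
1    D              54.00
2    E             106.00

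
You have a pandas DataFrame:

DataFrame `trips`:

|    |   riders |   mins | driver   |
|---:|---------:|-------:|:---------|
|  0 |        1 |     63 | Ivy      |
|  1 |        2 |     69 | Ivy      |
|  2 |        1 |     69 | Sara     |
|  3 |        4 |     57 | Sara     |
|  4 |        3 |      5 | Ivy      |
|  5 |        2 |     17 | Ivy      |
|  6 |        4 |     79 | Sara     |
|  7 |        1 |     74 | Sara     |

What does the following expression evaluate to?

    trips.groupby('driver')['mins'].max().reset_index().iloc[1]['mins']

79

group by driver, max of mins:
driver
Ivy     69
Sara    79
Name: mins, dtype: int64
reset_index():
  driver  mins
0    Ivy    69
1   Sara    79
Reading off the value at position 1, column 'mins', we get 79.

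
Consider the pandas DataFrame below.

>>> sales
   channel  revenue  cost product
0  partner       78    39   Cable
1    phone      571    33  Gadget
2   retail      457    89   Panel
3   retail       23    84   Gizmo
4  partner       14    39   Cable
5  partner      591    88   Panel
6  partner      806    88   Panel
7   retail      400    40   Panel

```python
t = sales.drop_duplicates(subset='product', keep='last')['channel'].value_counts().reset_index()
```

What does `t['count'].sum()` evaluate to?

4

drop duplicate product (keep=last):
   channel  revenue  cost product
1    phone      571    33  Gadget
3   retail       23    84   Gizmo
4  partner       14    39   Cable
7   retail      400    40   Panel
value_counts of channel:
channel
retail     2
phone      1
partner    1
Name: count, dtype: int64
reset_index():
   channel  count
0   retail      2
1    phone      1
2  partner      1
sum of column 'count' → 4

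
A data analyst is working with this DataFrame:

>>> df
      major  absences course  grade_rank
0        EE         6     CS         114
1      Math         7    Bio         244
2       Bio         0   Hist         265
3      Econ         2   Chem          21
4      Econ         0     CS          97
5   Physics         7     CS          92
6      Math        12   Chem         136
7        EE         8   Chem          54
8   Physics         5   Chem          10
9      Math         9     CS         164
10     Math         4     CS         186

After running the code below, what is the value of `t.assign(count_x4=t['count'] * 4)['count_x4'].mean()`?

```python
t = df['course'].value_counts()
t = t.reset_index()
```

value_counts of course:
course
CS      5
Chem    4
Bio     1
Hist    1
Name: count, dtype: int64
reset_index():
  course  count
0     CS      5
1   Chem      4
2    Bio      1
3   Hist      1
add column count_x4 = t['count'] * 4:
  course  count  count_x4
0     CS      5        20
1   Chem      4        16
2    Bio      1         4
3   Hist      1         4
mean of column 'count_x4' → 11.0

11.0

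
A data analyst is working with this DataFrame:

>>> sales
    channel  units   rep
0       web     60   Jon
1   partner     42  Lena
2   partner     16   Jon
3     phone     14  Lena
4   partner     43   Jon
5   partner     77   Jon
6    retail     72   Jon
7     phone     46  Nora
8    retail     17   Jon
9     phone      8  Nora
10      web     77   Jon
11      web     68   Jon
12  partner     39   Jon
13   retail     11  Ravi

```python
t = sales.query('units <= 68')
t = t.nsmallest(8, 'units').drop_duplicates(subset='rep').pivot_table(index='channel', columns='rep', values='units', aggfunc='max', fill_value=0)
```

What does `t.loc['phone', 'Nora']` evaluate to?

filter rows where units <= 68:
    channel  units   rep
0       web     60   Jon
1   partner     42  Lena
2   partner     16   Jon
3     phone     14  Lena
4   partner     43   Jon
7     phone     46  Nora
8    retail     17   Jon
9     phone      8  Nora
11      web     68   Jon
12  partner     39   Jon
13   retail     11  Ravi
take 8 rows with smallest units:
    channel  units   rep
9     phone      8  Nora
13   retail     11  Ravi
3     phone     14  Lena
2   partner     16   Jon
8    retail     17   Jon
12  partner     39   Jon
1   partner     42  Lena
4   partner     43   Jon
drop duplicate rep (keep=first):
    channel  units   rep
9     phone      8  Nora
13   retail     11  Ravi
3     phone     14  Lena
2   partner     16   Jon
pivot: rows=channel, cols=rep, max(units):
rep      Jon  Lena  Nora  Ravi
channel                       
partner   16     0     0     0
phone      0    14     8     0
retail     0     0     0    11
So loc['phone', 'Nora'] = 8.

8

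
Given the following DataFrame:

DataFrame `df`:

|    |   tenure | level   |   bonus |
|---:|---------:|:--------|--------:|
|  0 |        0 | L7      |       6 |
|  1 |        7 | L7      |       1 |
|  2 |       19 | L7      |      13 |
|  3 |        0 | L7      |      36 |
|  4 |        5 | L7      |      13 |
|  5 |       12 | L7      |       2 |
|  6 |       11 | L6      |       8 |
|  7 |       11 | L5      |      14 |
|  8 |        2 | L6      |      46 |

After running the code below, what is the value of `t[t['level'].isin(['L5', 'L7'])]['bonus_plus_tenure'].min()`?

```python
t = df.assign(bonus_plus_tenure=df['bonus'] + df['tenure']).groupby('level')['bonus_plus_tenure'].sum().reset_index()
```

add column bonus_plus_tenure = df['bonus'] + df['tenure']:
   tenure level  bonus  bonus_plus_tenure
0       0    L7      6                  6
1       7    L7      1                  8
2      19    L7     13                 32
3       0    L7     36                 36
4       5    L7     13                 18
5      12    L7      2                 14
6      11    L6      8                 19
7      11    L5     14                 25
8       2    L6     46                 48
group by level, sum of bonus_plus_tenure:
level
L5     25
L6     67
L7    114
Name: bonus_plus_tenure, dtype: int64
reset_index():
  level  bonus_plus_tenure
0    L5                 25
1    L6                 67
2    L7                114
filter rows where level in ['L5', 'L7']:
  level  bonus_plus_tenure
0    L5                 25
2    L7                114
The min of column 'bonus_plus_tenure' is 25.

25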